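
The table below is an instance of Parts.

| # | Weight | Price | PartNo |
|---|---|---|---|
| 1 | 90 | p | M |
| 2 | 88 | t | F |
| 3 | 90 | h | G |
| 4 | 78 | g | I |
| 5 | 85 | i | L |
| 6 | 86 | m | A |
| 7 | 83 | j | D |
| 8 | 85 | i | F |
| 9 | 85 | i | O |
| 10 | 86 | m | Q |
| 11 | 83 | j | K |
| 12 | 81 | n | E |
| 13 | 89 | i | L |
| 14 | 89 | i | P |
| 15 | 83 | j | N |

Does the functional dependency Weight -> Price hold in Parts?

Weight=90: rows 1, 3 → Price takes values {p, h} — violation
Weight=88: row 2 → Price = t ✓
Weight=78: row 4 → Price = g ✓
Weight=85: rows 5, 8, 9 → Price = i, i, i ✓
Weight=86: rows 6, 10 → Price = m, m ✓
Weight=83: rows 7, 11, 15 → Price = j, j, j ✓
Weight=81: row 12 → Price = n ✓
Weight=89: rows 13, 14 → Price = i, i ✓
Two rows agree on Weight but differ on Price, so Weight -> Price does not hold.

No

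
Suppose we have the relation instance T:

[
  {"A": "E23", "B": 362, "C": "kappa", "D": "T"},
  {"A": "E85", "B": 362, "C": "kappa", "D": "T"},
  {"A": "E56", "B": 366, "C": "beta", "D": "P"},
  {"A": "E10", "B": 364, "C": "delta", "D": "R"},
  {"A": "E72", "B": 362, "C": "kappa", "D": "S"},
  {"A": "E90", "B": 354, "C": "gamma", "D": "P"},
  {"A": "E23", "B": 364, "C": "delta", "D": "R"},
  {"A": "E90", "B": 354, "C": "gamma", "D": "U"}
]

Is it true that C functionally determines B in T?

Yes

C=kappa: 3 rows → B = 362, 362, 362 ✓
C=beta: 1 row → B = 366 ✓
C=delta: 2 rows → B = 364, 364 ✓
C=gamma: 2 rows → B = 354, 354 ✓
Every C value is associated with a single B value, so C → B holds.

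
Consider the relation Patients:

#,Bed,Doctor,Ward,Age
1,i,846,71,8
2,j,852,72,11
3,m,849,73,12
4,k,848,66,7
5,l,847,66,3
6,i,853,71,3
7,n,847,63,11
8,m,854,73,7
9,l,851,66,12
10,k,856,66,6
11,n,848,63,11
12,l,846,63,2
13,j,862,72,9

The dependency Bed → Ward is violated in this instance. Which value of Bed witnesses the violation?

l

Bed=i: rows 1, 6 → Ward = 71, 71 ✓
Bed=j: rows 2, 13 → Ward = 72, 72 ✓
Bed=m: rows 3, 8 → Ward = 73, 73 ✓
Bed=k: rows 4, 10 → Ward = 66, 66 ✓
Bed=l: rows 5, 9, 12 → Ward takes values {66, 63} — violation
Bed=n: rows 7, 11 → Ward = 63, 63 ✓
The only Bed value with inconsistent Ward is Bed=l.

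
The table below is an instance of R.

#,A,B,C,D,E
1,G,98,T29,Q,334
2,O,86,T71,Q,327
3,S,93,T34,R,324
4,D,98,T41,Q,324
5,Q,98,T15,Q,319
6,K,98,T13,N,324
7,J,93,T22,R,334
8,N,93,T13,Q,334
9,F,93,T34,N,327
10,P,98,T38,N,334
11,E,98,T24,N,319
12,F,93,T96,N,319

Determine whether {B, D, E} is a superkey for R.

Yes

All 12 rows have distinct {B, D, E} values, so {B, D, E} → (all attributes) holds and {B, D, E} is a superkey.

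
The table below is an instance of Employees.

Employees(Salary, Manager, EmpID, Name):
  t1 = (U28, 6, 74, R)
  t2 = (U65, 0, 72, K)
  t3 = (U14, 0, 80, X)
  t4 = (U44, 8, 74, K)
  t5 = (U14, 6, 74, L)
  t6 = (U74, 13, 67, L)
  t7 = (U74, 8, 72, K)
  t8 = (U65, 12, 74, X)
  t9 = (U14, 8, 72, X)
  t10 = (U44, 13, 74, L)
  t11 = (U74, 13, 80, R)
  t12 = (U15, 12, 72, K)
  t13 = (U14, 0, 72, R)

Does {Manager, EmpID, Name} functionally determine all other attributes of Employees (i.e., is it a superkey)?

Yes

All 13 rows have distinct {Manager, EmpID, Name} values, so {Manager, EmpID, Name} → (all attributes) holds and {Manager, EmpID, Name} is a superkey.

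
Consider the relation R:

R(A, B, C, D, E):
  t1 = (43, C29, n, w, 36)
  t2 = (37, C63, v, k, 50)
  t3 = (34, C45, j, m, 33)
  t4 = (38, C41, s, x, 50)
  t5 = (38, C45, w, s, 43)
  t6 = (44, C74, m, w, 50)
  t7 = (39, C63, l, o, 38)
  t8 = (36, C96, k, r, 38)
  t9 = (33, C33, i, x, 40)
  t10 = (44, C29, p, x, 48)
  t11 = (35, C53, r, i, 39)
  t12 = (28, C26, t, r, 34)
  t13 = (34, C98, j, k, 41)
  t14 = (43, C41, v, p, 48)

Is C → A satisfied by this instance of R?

C=n: row 1 → A = 43 ✓
C=v: rows 2, 14 → A takes values {37, 43} — violation
C=j: rows 3, 13 → A = 34, 34 ✓
C=s: row 4 → A = 38 ✓
C=w: row 5 → A = 38 ✓
C=m: row 6 → A = 44 ✓
C=l: row 7 → A = 39 ✓
C=k: row 8 → A = 36 ✓
C=i: row 9 → A = 33 ✓
C=p: row 10 → A = 44 ✓
C=r: row 11 → A = 35 ✓
C=t: row 12 → A = 28 ✓
Two rows agree on C but differ on A, so C → A does not hold.

No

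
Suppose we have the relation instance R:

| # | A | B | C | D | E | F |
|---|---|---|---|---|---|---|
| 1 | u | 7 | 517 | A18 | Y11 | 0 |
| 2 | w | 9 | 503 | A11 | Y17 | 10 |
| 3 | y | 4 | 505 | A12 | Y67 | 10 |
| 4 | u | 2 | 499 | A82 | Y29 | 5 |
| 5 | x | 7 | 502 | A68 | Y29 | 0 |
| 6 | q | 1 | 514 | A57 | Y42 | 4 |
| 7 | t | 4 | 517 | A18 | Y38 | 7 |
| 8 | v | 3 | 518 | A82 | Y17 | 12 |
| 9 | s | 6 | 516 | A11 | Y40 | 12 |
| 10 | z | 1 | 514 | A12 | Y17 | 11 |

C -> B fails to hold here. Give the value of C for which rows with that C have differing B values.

517

C=517: rows 1, 7 → B takes values {7, 4} — violation
C=503: row 2 → B = 9 ✓
C=505: row 3 → B = 4 ✓
C=499: row 4 → B = 2 ✓
C=502: row 5 → B = 7 ✓
C=514: rows 6, 10 → B = 1, 1 ✓
C=518: row 8 → B = 3 ✓
C=516: row 9 → B = 6 ✓
The only C value with inconsistent B is C=517.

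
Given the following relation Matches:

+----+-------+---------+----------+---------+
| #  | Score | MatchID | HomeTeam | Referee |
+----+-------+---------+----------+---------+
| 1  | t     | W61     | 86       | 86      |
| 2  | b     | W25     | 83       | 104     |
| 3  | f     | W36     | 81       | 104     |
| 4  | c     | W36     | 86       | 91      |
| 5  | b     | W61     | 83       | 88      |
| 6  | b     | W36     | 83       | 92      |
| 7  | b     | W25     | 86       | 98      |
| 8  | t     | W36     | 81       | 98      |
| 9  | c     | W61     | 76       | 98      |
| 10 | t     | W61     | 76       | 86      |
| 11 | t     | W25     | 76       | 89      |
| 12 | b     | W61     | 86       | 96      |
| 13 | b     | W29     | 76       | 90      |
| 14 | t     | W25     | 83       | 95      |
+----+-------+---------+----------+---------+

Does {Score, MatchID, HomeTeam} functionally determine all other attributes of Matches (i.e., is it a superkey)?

Yes

All 14 rows have distinct {Score, MatchID, HomeTeam} values, so {Score, MatchID, HomeTeam} → (all attributes) holds and {Score, MatchID, HomeTeam} is a superkey.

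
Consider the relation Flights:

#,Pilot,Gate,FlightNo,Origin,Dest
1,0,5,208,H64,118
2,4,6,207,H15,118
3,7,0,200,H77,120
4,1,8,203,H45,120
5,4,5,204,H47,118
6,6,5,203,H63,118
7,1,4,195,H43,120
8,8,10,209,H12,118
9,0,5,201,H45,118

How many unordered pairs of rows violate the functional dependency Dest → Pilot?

Dest=118: violating pairs (1,2), (1,5), (1,6), (1,8), (2,6), (2,8), (2,9), (5,6), (5,8), (5,9), (6,8), (6,9), (8,9) — 13 pairs.
Dest=120: violating pairs (3,4), (3,7) — 2 pairs.

15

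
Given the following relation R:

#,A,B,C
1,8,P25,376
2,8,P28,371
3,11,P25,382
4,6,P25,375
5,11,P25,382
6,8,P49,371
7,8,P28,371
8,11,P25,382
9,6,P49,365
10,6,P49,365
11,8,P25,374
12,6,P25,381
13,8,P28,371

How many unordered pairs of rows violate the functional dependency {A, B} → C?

2

(A=8, B=P25): violating pairs (1,11) — 1 pair.
(A=8, B=P28): all 3 rows agree on C — 0 pairs.
(A=11, B=P25): all 3 rows agree on C — 0 pairs.
(A=6, B=P25): violating pairs (4,12) — 1 pair.
(A=6, B=P49): all 2 rows agree on C — 0 pairs.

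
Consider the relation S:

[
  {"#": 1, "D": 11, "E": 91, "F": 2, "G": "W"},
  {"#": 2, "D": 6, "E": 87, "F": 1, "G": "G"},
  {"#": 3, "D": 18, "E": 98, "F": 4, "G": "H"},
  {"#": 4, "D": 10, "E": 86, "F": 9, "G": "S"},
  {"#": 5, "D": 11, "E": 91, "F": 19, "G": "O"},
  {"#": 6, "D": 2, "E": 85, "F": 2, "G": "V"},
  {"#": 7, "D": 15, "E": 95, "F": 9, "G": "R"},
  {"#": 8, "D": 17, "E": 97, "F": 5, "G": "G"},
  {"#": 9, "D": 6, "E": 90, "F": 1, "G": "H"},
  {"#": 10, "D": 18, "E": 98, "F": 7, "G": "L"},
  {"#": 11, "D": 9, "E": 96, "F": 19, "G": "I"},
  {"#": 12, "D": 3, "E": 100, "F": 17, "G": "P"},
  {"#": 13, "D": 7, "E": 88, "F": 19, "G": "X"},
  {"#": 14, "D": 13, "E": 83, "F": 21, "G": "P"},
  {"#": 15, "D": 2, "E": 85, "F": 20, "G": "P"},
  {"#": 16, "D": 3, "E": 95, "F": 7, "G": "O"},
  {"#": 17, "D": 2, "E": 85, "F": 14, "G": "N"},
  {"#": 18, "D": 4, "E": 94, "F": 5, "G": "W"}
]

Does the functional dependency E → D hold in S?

No

E=91: rows 1, 5 → D = 11, 11 ✓
E=87: row 2 → D = 6 ✓
E=98: rows 3, 10 → D = 18, 18 ✓
E=86: row 4 → D = 10 ✓
E=85: rows 6, 15, 17 → D = 2, 2, 2 ✓
E=95: rows 7, 16 → D takes values {15, 3} — violation
E=97: row 8 → D = 17 ✓
E=90: row 9 → D = 6 ✓
E=96: row 11 → D = 9 ✓
E=100: row 12 → D = 3 ✓
E=88: row 13 → D = 7 ✓
E=83: row 14 → D = 13 ✓
E=94: row 18 → D = 4 ✓
Two rows agree on E but differ on D, so E → D does not hold.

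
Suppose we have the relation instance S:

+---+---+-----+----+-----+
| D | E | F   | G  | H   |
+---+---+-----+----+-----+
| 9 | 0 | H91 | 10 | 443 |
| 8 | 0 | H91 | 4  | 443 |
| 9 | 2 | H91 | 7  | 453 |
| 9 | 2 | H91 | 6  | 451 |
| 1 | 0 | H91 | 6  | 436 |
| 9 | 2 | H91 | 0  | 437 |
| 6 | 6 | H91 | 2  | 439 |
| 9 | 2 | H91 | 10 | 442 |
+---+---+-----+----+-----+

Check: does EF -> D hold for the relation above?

(E=0, F=H91): 3 rows → D takes values {9, 8, 1} — violation
(E=2, F=H91): 4 rows → D = 9, 9, 9, 9 ✓
(E=6, F=H91): 1 row → D = 6 ✓
Two rows agree on EF but differ on D, so EF -> D does not hold.

No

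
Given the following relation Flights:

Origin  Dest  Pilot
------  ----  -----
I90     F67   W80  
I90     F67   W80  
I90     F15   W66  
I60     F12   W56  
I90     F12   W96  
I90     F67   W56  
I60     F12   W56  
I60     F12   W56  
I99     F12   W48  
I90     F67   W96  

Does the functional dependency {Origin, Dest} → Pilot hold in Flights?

No

(Origin=I90, Dest=F67): 4 rows → Pilot takes values {W80, W56, W96} — violation
(Origin=I90, Dest=F15): 1 row → Pilot = W66 ✓
(Origin=I60, Dest=F12): 3 rows → Pilot = W56, W56, W56 ✓
(Origin=I90, Dest=F12): 1 row → Pilot = W96 ✓
(Origin=I99, Dest=F12): 1 row → Pilot = W48 ✓
Two rows agree on {Origin, Dest} but differ on Pilot, so {Origin, Dest} → Pilot does not hold.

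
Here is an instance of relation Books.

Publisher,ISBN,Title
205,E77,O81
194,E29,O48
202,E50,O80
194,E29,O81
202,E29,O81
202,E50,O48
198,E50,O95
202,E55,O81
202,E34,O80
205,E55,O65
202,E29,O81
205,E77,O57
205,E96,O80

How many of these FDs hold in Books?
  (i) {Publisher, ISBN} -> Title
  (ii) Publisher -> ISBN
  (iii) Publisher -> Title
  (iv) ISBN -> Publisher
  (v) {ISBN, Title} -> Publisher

(i) {Publisher, ISBN} -> Title: (Publisher=205, ISBN=E77): 2 rows → Title takes values {O81, O57} — violation; (Publisher=194, ISBN=E29): 2 rows → Title takes values {O48, O81} — violation; (Publisher=202, ISBN=E50): 2 rows → Title takes values {O80, O48} — violation — fails.
(ii) Publisher -> ISBN: Publisher=205: 4 rows → ISBN takes values {E77, E55, E96} — violation; Publisher=202: 6 rows → ISBN takes values {E50, E29, E55, E34} — violation — fails.
(iii) Publisher -> Title: Publisher=205: 4 rows → Title takes values {O81, O65, O57, O80} — violation; Publisher=194: 2 rows → Title takes values {O48, O81} — violation; Publisher=202: 6 rows → Title takes values {O80, O81, O48} — violation — fails.
(iv) ISBN -> Publisher: ISBN=E29: 4 rows → Publisher takes values {194, 202} — violation; ISBN=E50: 3 rows → Publisher takes values {202, 198} — violation; ISBN=E55: 2 rows → Publisher takes values {202, 205} — violation — fails.
(v) {ISBN, Title} -> Publisher: (ISBN=E29, Title=O81): 3 rows → Publisher takes values {194, 202} — violation — fails.
None of the 5 dependencies hold.

0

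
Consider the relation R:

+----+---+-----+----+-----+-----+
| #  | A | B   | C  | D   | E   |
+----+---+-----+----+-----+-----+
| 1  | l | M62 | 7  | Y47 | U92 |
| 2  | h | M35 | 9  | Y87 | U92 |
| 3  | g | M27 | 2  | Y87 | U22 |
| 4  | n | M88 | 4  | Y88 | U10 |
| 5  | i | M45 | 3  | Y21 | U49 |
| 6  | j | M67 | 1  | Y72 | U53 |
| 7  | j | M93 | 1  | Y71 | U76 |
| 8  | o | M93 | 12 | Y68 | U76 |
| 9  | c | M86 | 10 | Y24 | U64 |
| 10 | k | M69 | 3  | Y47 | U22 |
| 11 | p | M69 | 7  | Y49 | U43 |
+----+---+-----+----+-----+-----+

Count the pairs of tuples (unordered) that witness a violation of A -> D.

A=j: violating pairs (6,7) — 1 pair.

1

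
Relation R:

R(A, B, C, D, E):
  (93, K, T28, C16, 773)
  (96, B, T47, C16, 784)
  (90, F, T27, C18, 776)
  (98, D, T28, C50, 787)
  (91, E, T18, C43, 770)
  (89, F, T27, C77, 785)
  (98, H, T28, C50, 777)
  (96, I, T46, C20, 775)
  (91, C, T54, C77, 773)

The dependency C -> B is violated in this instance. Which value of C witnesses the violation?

C=T28: 3 rows → B takes values {K, D, H} — violation
C=T47: 1 row → B = B ✓
C=T27: 2 rows → B = F, F ✓
C=T18: 1 row → B = E ✓
C=T46: 1 row → B = I ✓
C=T54: 1 row → B = C ✓
The only C value with inconsistent B is C=T28.

T28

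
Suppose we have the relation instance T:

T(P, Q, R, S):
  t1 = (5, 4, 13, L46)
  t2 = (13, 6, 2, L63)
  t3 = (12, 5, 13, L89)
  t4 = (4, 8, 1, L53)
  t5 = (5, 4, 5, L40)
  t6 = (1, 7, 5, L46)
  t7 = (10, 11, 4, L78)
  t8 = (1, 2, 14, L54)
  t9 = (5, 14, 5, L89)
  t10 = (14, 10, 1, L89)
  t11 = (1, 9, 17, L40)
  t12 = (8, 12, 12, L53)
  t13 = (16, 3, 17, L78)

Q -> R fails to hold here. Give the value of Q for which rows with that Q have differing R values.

Q=4: rows 1, 5 → R takes values {13, 5} — violation
Q=6: row 2 → R = 2 ✓
Q=5: row 3 → R = 13 ✓
Q=8: row 4 → R = 1 ✓
Q=7: row 6 → R = 5 ✓
Q=11: row 7 → R = 4 ✓
Q=2: row 8 → R = 14 ✓
Q=14: row 9 → R = 5 ✓
Q=10: row 10 → R = 1 ✓
Q=9: row 11 → R = 17 ✓
Q=12: row 12 → R = 12 ✓
Q=3: row 13 → R = 17 ✓
The only Q value with inconsistent R is Q=4.

4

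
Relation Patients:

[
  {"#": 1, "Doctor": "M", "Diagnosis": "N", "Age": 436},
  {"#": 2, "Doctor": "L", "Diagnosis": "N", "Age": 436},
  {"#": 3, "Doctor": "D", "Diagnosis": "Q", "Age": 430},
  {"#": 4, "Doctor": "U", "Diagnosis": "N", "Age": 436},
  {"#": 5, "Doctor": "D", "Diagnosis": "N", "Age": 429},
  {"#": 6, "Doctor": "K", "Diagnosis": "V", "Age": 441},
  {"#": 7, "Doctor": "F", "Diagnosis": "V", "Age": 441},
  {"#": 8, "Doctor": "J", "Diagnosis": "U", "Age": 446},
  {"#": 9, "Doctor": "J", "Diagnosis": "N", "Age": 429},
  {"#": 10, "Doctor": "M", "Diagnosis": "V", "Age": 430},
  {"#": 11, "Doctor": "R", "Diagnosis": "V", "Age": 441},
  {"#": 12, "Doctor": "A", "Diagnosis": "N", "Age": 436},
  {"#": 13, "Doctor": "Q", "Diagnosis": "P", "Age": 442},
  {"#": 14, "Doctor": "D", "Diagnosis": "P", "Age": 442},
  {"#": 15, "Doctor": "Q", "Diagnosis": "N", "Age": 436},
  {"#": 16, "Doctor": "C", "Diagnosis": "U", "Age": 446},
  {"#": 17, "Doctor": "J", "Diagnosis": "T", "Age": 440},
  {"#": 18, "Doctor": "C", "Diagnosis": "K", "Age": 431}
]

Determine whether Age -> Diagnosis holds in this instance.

No

Age=436: rows 1, 2, 4, 12, 15 → Diagnosis = N, N, N, N, N ✓
Age=430: rows 3, 10 → Diagnosis takes values {Q, V} — violation
Age=429: rows 5, 9 → Diagnosis = N, N ✓
Age=441: rows 6, 7, 11 → Diagnosis = V, V, V ✓
Age=446: rows 8, 16 → Diagnosis = U, U ✓
Age=442: rows 13, 14 → Diagnosis = P, P ✓
Age=440: row 17 → Diagnosis = T ✓
Age=431: row 18 → Diagnosis = K ✓
Two rows agree on Age but differ on Diagnosis, so Age -> Diagnosis does not hold.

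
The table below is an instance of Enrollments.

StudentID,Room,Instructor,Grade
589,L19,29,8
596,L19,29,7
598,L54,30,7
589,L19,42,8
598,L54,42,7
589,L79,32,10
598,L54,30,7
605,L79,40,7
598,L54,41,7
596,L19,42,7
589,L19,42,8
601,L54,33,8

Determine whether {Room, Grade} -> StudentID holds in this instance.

(Room=L19, Grade=8): 3 rows → StudentID = 589, 589, 589 ✓
(Room=L19, Grade=7): 2 rows → StudentID = 596, 596 ✓
(Room=L54, Grade=7): 4 rows → StudentID = 598, 598, 598, 598 ✓
(Room=L79, Grade=10): 1 row → StudentID = 589 ✓
(Room=L79, Grade=7): 1 row → StudentID = 605 ✓
(Room=L54, Grade=8): 1 row → StudentID = 601 ✓
Every {Room, Grade} value is associated with a single StudentID value, so {Room, Grade} -> StudentID holds.

Yes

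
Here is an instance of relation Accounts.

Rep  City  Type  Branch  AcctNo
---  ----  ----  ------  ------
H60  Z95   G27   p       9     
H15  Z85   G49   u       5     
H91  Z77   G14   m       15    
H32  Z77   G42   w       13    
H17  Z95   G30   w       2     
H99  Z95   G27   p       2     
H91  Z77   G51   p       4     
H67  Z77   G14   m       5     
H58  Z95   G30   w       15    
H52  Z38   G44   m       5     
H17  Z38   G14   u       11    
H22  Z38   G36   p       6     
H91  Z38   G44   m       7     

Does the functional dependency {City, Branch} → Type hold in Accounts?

Yes

(City=Z95, Branch=p): 2 rows → Type = G27, G27 ✓
(City=Z85, Branch=u): 1 row → Type = G49 ✓
(City=Z77, Branch=m): 2 rows → Type = G14, G14 ✓
(City=Z77, Branch=w): 1 row → Type = G42 ✓
(City=Z95, Branch=w): 2 rows → Type = G30, G30 ✓
(City=Z77, Branch=p): 1 row → Type = G51 ✓
(City=Z38, Branch=m): 2 rows → Type = G44, G44 ✓
(City=Z38, Branch=u): 1 row → Type = G14 ✓
(City=Z38, Branch=p): 1 row → Type = G36 ✓
Every {City, Branch} value is associated with a single Type value, so {City, Branch} → Type holds.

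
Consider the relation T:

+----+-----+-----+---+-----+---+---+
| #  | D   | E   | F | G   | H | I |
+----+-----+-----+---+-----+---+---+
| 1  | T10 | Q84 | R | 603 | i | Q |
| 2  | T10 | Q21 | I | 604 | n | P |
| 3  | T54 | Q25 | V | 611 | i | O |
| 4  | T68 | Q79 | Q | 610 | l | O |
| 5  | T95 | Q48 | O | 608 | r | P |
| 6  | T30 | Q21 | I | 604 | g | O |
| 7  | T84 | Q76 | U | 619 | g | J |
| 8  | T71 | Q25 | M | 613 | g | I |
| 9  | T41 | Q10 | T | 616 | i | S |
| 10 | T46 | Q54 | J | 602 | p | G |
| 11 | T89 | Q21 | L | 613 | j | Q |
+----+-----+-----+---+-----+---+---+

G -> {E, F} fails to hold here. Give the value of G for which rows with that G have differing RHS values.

G=603: row 1 → {E,F} = (Q84, R) ✓
G=604: rows 2, 6 → {E,F} = (Q21, I), (Q21, I) ✓
G=611: row 3 → {E,F} = (Q25, V) ✓
G=610: row 4 → {E,F} = (Q79, Q) ✓
G=608: row 5 → {E,F} = (Q48, O) ✓
G=619: row 7 → {E,F} = (Q76, U) ✓
G=613: rows 8, 11 → {E,F} takes values {(Q25, M), (Q21, L)} — violation
G=616: row 9 → {E,F} = (Q10, T) ✓
G=602: row 10 → {E,F} = (Q54, J) ✓
The only G value with inconsistent RHS is G=613.

613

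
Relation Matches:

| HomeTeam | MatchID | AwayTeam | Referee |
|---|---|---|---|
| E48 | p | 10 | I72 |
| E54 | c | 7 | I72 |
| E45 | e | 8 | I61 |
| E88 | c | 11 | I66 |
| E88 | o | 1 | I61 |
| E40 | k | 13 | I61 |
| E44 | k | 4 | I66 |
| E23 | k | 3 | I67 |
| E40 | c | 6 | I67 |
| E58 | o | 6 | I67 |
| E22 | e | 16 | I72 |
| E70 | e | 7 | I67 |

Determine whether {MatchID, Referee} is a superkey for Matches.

All 12 rows have distinct {MatchID, Referee} values, so {MatchID, Referee} → (all attributes) holds and {MatchID, Referee} is a superkey.

Yes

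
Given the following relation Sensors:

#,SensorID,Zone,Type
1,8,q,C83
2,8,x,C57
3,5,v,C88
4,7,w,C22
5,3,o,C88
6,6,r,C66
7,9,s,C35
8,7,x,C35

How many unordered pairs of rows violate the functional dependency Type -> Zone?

Type=C88: violating pairs (3,5) — 1 pair.
Type=C35: violating pairs (7,8) — 1 pair.

2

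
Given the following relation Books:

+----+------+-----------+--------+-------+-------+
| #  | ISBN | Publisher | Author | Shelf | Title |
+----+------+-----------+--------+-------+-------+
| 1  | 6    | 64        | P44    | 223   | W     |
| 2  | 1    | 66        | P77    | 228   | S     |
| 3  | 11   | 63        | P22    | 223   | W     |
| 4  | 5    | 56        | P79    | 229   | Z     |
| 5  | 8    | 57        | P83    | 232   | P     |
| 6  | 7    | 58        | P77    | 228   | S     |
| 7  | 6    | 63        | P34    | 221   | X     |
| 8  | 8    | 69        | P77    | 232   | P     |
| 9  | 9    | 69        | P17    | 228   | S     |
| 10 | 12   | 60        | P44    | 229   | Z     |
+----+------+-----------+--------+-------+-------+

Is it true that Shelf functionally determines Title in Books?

Yes

Shelf=223: rows 1, 3 → Title = W, W ✓
Shelf=228: rows 2, 6, 9 → Title = S, S, S ✓
Shelf=229: rows 4, 10 → Title = Z, Z ✓
Shelf=232: rows 5, 8 → Title = P, P ✓
Shelf=221: row 7 → Title = X ✓
Every Shelf value is associated with a single Title value, so Shelf -> Title holds.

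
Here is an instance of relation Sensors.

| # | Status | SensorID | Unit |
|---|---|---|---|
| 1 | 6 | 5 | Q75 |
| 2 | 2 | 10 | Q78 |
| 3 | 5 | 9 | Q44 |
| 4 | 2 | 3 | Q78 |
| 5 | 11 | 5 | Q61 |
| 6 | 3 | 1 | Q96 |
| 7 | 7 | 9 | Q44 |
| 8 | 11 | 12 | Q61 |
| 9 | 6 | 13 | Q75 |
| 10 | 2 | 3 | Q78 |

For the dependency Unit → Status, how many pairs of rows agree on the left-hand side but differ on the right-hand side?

Unit=Q75: all 2 rows agree on Status — 0 pairs.
Unit=Q78: all 3 rows agree on Status — 0 pairs.
Unit=Q44: violating pairs (3,7) — 1 pair.
Unit=Q61: all 2 rows agree on Status — 0 pairs.

1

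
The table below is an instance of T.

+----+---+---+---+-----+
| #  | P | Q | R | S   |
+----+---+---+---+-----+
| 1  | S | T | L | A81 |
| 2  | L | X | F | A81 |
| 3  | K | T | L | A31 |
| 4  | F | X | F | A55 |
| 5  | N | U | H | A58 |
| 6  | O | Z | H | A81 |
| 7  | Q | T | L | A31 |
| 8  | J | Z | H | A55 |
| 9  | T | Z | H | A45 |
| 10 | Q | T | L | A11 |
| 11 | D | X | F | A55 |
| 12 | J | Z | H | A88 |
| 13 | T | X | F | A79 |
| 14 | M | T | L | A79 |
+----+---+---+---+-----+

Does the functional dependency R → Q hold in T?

R=L: rows 1, 3, 7, 10, 14 → Q = T, T, T, T, T ✓
R=F: rows 2, 4, 11, 13 → Q = X, X, X, X ✓
R=H: rows 5, 6, 8, 9, 12 → Q takes values {U, Z} — violation
Two rows agree on R but differ on Q, so R → Q does not hold.

No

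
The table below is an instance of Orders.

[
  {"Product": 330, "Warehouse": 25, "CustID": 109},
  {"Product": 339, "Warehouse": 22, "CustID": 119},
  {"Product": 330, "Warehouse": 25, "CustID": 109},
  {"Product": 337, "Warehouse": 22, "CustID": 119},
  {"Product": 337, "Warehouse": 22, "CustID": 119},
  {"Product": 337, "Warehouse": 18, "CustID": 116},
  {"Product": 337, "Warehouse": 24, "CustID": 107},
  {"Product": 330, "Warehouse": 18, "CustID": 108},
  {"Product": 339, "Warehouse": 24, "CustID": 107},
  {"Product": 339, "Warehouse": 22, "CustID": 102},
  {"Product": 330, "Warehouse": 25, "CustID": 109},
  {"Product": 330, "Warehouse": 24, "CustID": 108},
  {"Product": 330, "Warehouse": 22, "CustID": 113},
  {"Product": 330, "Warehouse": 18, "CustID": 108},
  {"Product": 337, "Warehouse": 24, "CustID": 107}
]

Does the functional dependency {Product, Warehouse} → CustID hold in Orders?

(Product=330, Warehouse=25): 3 rows → CustID = 109, 109, 109 ✓
(Product=339, Warehouse=22): 2 rows → CustID takes values {119, 102} — violation
(Product=337, Warehouse=22): 2 rows → CustID = 119, 119 ✓
(Product=337, Warehouse=18): 1 row → CustID = 116 ✓
(Product=337, Warehouse=24): 2 rows → CustID = 107, 107 ✓
(Product=330, Warehouse=18): 2 rows → CustID = 108, 108 ✓
(Product=339, Warehouse=24): 1 row → CustID = 107 ✓
(Product=330, Warehouse=24): 1 row → CustID = 108 ✓
(Product=330, Warehouse=22): 1 row → CustID = 113 ✓
Two rows agree on {Product, Warehouse} but differ on CustID, so {Product, Warehouse} → CustID does not hold.

No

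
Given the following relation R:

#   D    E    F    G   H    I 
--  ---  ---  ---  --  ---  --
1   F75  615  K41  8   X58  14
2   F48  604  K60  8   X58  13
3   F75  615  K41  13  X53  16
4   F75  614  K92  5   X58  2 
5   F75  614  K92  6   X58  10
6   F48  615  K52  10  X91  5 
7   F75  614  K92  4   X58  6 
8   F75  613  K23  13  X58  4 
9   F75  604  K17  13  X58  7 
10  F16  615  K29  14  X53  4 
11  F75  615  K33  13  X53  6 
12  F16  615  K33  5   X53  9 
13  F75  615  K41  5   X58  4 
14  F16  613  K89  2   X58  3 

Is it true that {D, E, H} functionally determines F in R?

No

(D=F75, E=615, H=X58): rows 1, 13 → F = K41, K41 ✓
(D=F48, E=604, H=X58): row 2 → F = K60 ✓
(D=F75, E=615, H=X53): rows 3, 11 → F takes values {K41, K33} — violation
(D=F75, E=614, H=X58): rows 4, 5, 7 → F = K92, K92, K92 ✓
(D=F48, E=615, H=X91): row 6 → F = K52 ✓
(D=F75, E=613, H=X58): row 8 → F = K23 ✓
(D=F75, E=604, H=X58): row 9 → F = K17 ✓
(D=F16, E=615, H=X53): rows 10, 12 → F takes values {K29, K33} — violation
(D=F16, E=613, H=X58): row 14 → F = K89 ✓
Two rows agree on {D, E, H} but differ on F, so {D, E, H} → F does not hold.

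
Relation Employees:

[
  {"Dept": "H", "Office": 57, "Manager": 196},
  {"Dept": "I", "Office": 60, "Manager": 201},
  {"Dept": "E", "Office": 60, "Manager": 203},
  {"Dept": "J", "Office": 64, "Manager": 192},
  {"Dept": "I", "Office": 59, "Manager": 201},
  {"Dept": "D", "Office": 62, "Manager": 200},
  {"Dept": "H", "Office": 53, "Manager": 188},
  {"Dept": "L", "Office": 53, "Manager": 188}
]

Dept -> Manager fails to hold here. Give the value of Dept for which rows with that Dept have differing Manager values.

H

Dept=H: 2 rows → Manager takes values {196, 188} — violation
Dept=I: 2 rows → Manager = 201, 201 ✓
Dept=E: 1 row → Manager = 203 ✓
Dept=J: 1 row → Manager = 192 ✓
Dept=D: 1 row → Manager = 200 ✓
Dept=L: 1 row → Manager = 188 ✓
The only Dept value with inconsistent Manager is Dept=H.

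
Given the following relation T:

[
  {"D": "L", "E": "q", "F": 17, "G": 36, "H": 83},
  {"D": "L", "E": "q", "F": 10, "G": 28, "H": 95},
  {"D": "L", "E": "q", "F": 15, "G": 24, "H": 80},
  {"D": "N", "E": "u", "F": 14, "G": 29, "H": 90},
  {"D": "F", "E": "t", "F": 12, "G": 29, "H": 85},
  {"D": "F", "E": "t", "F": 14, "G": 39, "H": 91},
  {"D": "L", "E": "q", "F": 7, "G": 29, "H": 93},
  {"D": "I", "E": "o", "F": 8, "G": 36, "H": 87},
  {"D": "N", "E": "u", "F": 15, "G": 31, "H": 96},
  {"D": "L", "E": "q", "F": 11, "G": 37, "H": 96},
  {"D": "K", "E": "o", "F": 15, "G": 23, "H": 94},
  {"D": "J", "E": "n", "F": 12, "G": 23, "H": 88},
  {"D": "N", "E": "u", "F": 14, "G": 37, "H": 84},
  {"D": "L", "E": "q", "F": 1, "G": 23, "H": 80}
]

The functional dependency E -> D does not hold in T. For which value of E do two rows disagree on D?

E=q: 6 rows → D = L, L, L, L, L, L ✓
E=u: 3 rows → D = N, N, N ✓
E=t: 2 rows → D = F, F ✓
E=o: 2 rows → D takes values {I, K} — violation
E=n: 1 row → D = J ✓
The only E value with inconsistent D is E=o.

o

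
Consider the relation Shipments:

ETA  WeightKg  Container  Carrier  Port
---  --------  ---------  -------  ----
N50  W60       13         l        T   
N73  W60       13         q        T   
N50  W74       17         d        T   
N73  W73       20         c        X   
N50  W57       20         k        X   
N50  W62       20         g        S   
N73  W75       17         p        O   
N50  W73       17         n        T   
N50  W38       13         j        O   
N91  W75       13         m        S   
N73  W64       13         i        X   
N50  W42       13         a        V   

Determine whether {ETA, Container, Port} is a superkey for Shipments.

Two distinct rows share (ETA=N50, Container=17, Port=T), so {ETA, Container, Port} does not determine every attribute — not a superkey.

No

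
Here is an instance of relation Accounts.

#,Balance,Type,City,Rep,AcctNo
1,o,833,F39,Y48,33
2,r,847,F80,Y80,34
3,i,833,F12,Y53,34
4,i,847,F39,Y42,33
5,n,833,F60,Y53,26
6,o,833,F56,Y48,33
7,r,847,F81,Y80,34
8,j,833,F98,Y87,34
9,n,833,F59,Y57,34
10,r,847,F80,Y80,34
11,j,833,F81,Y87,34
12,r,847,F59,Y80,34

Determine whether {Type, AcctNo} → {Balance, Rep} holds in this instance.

(Type=833, AcctNo=33): rows 1, 6 → {Balance,Rep} = (o, Y48), (o, Y48) ✓
(Type=847, AcctNo=34): rows 2, 7, 10, 12 → {Balance,Rep} = (r, Y80), (r, Y80), (r, Y80), (r, Y80) ✓
(Type=833, AcctNo=34): rows 3, 8, 9, 11 → {Balance,Rep} takes values {(i, Y53), (j, Y87), (n, Y57)} — violation
(Type=847, AcctNo=33): row 4 → {Balance,Rep} = (i, Y42) ✓
(Type=833, AcctNo=26): row 5 → {Balance,Rep} = (n, Y53) ✓
Two rows agree on {Type, AcctNo} but differ on {Balance, Rep}, so {Type, AcctNo} → {Balance, Rep} does not hold.

No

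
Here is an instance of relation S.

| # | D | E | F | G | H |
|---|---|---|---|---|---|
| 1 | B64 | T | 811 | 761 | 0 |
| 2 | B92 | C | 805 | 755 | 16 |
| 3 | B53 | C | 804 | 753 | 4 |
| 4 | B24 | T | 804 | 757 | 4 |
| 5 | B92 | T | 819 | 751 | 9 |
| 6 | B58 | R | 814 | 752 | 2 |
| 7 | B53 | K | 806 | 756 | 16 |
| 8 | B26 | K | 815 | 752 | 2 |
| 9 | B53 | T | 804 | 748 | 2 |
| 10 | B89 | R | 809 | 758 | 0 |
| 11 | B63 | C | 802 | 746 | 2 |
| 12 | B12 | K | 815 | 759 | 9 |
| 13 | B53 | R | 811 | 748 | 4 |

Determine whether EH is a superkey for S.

Yes

All 13 rows have distinct EH values, so EH → (all attributes) holds and EH is a superkey.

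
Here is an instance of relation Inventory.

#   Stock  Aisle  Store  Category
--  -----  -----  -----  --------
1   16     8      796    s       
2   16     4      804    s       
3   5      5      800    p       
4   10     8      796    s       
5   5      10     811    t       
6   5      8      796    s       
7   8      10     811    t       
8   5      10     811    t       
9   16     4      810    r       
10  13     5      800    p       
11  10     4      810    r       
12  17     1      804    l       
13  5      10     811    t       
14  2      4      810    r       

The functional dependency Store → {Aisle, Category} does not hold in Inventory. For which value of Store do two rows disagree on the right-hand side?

804

Store=796: rows 1, 4, 6 → {Aisle,Category} = (8, s), (8, s), (8, s) ✓
Store=804: rows 2, 12 → {Aisle,Category} takes values {(4, s), (1, l)} — violation
Store=800: rows 3, 10 → {Aisle,Category} = (5, p), (5, p) ✓
Store=811: rows 5, 7, 8, 13 → {Aisle,Category} = (10, t), (10, t), (10, t), (10, t) ✓
Store=810: rows 9, 11, 14 → {Aisle,Category} = (4, r), (4, r), (4, r) ✓
The only Store value with inconsistent RHS is Store=804.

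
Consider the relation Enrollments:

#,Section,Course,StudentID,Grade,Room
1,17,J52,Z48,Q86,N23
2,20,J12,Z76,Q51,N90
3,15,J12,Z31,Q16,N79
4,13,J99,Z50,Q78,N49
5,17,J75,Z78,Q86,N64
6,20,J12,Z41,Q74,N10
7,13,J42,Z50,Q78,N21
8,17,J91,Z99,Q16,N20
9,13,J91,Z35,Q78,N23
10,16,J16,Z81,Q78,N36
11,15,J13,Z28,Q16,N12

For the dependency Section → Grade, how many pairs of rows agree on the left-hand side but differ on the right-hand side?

3

Section=17: violating pairs (1,8), (5,8) — 2 pairs.
Section=20: violating pairs (2,6) — 1 pair.
Section=15: all 2 rows agree on Grade — 0 pairs.
Section=13: all 3 rows agree on Grade — 0 pairs.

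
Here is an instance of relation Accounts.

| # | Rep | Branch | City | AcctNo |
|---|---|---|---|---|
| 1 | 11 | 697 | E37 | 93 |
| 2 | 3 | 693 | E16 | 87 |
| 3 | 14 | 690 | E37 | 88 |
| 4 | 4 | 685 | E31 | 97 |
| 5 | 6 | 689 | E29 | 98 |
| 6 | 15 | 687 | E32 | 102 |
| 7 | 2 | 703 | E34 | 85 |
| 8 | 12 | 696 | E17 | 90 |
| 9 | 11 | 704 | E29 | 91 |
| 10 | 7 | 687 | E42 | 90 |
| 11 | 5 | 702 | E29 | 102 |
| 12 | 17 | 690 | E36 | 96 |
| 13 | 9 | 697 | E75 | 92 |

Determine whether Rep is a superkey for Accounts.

No

Rows 1 and 9 have the same Rep value Rep=11 but are distinct tuples, so Rep does not determine every attribute — not a superkey.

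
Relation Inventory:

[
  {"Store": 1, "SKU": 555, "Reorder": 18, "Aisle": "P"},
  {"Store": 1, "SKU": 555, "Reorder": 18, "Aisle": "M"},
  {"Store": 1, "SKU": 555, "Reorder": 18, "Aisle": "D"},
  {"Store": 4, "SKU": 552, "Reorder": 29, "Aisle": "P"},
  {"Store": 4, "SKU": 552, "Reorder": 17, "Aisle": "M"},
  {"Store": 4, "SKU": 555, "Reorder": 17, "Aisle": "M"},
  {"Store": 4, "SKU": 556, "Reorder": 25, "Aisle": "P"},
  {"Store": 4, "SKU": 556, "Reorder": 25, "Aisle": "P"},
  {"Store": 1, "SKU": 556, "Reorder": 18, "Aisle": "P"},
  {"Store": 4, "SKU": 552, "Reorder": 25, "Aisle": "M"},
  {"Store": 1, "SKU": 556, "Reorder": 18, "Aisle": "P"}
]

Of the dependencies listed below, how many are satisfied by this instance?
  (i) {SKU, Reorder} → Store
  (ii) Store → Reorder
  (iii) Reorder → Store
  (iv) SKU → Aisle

2

(i) {SKU, Reorder} → Store: every LHS value maps to a single RHS value — holds.
(ii) Store → Reorder: Store=4: 6 rows → Reorder takes values {29, 17, 25} — violation — fails.
(iii) Reorder → Store: every LHS value maps to a single RHS value — holds.
(iv) SKU → Aisle: SKU=555: 4 rows → Aisle takes values {P, M, D} — violation; SKU=552: 3 rows → Aisle takes values {P, M} — violation — fails.
2 of the 4 dependencies hold.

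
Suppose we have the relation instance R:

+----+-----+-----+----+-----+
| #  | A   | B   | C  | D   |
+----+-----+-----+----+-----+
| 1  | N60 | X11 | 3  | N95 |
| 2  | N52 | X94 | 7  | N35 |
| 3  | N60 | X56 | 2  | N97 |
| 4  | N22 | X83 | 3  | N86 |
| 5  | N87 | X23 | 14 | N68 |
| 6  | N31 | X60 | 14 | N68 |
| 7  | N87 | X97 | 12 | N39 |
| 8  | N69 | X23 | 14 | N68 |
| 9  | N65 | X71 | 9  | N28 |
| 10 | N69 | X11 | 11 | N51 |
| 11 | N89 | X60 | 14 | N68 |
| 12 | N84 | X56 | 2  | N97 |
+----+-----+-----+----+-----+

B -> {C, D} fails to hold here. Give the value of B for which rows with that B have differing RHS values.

X11

B=X11: rows 1, 10 → {C,D} takes values {(3, N95), (11, N51)} — violation
B=X94: row 2 → {C,D} = (7, N35) ✓
B=X56: rows 3, 12 → {C,D} = (2, N97), (2, N97) ✓
B=X83: row 4 → {C,D} = (3, N86) ✓
B=X23: rows 5, 8 → {C,D} = (14, N68), (14, N68) ✓
B=X60: rows 6, 11 → {C,D} = (14, N68), (14, N68) ✓
B=X97: row 7 → {C,D} = (12, N39) ✓
B=X71: row 9 → {C,D} = (9, N28) ✓
The only B value with inconsistent RHS is B=X11.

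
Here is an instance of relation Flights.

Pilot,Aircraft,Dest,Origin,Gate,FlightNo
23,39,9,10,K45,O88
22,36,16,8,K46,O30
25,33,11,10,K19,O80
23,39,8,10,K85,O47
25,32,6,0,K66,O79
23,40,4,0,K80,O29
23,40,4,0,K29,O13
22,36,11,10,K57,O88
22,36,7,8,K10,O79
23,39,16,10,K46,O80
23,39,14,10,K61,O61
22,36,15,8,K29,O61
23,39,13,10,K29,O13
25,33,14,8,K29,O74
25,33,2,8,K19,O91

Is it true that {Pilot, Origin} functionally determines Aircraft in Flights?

(Pilot=23, Origin=10): 5 rows → Aircraft = 39, 39, 39, 39, 39 ✓
(Pilot=22, Origin=8): 3 rows → Aircraft = 36, 36, 36 ✓
(Pilot=25, Origin=10): 1 row → Aircraft = 33 ✓
(Pilot=25, Origin=0): 1 row → Aircraft = 32 ✓
(Pilot=23, Origin=0): 2 rows → Aircraft = 40, 40 ✓
(Pilot=22, Origin=10): 1 row → Aircraft = 36 ✓
(Pilot=25, Origin=8): 2 rows → Aircraft = 33, 33 ✓
Every {Pilot, Origin} value is associated with a single Aircraft value, so {Pilot, Origin} → Aircraft holds.

Yes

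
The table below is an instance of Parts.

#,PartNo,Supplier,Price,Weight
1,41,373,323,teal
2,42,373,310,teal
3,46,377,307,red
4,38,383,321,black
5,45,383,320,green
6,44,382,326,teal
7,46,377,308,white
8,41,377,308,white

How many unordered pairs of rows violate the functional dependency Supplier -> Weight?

Supplier=373: all 2 rows agree on Weight — 0 pairs.
Supplier=377: violating pairs (3,7), (3,8) — 2 pairs.
Supplier=383: violating pairs (4,5) — 1 pair.

3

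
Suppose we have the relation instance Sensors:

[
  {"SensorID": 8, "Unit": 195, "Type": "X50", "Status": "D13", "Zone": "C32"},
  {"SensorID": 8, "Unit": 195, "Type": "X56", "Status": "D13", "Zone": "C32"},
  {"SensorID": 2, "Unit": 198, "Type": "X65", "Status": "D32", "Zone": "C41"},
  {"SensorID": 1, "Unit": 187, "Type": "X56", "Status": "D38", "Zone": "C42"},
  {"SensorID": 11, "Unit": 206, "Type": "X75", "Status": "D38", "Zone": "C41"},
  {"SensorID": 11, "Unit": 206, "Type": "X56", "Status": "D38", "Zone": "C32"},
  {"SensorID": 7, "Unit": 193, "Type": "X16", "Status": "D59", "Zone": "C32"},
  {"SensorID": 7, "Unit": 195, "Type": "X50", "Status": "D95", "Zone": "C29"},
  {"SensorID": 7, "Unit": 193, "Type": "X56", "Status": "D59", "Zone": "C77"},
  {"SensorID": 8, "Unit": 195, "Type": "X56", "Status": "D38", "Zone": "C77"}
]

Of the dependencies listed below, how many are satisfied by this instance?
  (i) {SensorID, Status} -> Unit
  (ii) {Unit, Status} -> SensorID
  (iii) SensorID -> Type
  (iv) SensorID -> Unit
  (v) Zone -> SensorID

(i) {SensorID, Status} -> Unit: every LHS value maps to a single RHS value — holds.
(ii) {Unit, Status} -> SensorID: every LHS value maps to a single RHS value — holds.
(iii) SensorID -> Type: SensorID=8: 3 rows → Type takes values {X50, X56} — violation; SensorID=11: 2 rows → Type takes values {X75, X56} — violation; SensorID=7: 3 rows → Type takes values {X16, X50, X56} — violation — fails.
(iv) SensorID -> Unit: SensorID=7: 3 rows → Unit takes values {193, 195} — violation — fails.
(v) Zone -> SensorID: Zone=C32: 4 rows → SensorID takes values {8, 11, 7} — violation; Zone=C41: 2 rows → SensorID takes values {2, 11} — violation; Zone=C77: 2 rows → SensorID takes values {7, 8} — violation — fails.
2 of the 5 dependencies hold.

2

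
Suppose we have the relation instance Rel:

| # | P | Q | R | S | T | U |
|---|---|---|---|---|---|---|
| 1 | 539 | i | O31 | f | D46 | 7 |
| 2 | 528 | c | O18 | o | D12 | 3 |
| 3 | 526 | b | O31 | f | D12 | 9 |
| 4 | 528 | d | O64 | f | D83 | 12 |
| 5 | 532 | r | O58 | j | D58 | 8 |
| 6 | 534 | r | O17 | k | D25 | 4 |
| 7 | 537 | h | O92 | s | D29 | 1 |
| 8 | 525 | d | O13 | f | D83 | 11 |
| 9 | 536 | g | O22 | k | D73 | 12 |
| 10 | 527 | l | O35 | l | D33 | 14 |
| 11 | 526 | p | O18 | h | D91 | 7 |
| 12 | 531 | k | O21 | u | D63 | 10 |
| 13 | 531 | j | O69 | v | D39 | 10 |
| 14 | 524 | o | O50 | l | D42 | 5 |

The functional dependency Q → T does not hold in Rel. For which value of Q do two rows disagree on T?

r

Q=i: row 1 → T = D46 ✓
Q=c: row 2 → T = D12 ✓
Q=b: row 3 → T = D12 ✓
Q=d: rows 4, 8 → T = D83, D83 ✓
Q=r: rows 5, 6 → T takes values {D58, D25} — violation
Q=h: row 7 → T = D29 ✓
Q=g: row 9 → T = D73 ✓
Q=l: row 10 → T = D33 ✓
Q=p: row 11 → T = D91 ✓
Q=k: row 12 → T = D63 ✓
Q=j: row 13 → T = D39 ✓
Q=o: row 14 → T = D42 ✓
The only Q value with inconsistent T is Q=r.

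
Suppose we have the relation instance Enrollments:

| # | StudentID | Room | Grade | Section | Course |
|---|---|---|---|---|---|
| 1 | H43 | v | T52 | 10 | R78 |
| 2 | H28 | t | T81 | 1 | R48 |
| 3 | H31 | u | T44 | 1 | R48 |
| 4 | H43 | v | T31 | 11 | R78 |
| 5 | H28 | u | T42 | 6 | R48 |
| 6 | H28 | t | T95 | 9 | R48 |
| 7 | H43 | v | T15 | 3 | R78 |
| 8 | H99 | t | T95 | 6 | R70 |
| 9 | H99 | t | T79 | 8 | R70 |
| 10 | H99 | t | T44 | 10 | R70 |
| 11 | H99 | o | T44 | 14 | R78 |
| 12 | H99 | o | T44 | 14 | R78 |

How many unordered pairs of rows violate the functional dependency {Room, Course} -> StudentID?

1

(Room=v, Course=R78): all 3 rows agree on StudentID — 0 pairs.
(Room=t, Course=R48): all 2 rows agree on StudentID — 0 pairs.
(Room=u, Course=R48): violating pairs (3,5) — 1 pair.
(Room=t, Course=R70): all 3 rows agree on StudentID — 0 pairs.
(Room=o, Course=R78): all 2 rows agree on StudentID — 0 pairs.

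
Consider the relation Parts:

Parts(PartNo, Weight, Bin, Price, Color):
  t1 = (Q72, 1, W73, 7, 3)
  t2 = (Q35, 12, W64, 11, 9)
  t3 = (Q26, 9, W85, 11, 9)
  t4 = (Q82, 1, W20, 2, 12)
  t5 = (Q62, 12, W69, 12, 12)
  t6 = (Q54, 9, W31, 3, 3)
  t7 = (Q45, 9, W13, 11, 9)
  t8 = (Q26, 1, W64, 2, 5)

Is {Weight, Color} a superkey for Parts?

No

Rows 3 and 7 have the same {Weight, Color} value (Weight=9, Color=9) but are distinct tuples, so {Weight, Color} does not determine every attribute — not a superkey.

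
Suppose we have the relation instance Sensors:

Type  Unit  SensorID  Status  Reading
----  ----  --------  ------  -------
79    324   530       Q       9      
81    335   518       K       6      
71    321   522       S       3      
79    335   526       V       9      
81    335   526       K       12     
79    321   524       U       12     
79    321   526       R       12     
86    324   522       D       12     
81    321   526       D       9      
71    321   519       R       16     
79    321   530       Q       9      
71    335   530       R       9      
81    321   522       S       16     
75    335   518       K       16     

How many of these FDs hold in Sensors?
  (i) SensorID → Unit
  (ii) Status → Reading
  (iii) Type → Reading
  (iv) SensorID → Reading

(i) SensorID → Unit: SensorID=530: 3 rows → Unit takes values {324, 321, 335} — violation; SensorID=522: 3 rows → Unit takes values {321, 324} — violation; SensorID=526: 4 rows → Unit takes values {335, 321} — violation — fails.
(ii) Status → Reading: Status=K: 3 rows → Reading takes values {6, 12, 16} — violation; Status=S: 2 rows → Reading takes values {3, 16} — violation; Status=R: 3 rows → Reading takes values {12, 16, 9} — violation; Status=D: 2 rows → Reading takes values {12, 9} — violation — fails.
(iii) Type → Reading: Type=79: 5 rows → Reading takes values {9, 12} — violation; Type=81: 4 rows → Reading takes values {6, 12, 9, 16} — violation; Type=71: 3 rows → Reading takes values {3, 16, 9} — violation — fails.
(iv) SensorID → Reading: SensorID=518: 2 rows → Reading takes values {6, 16} — violation; SensorID=522: 3 rows → Reading takes values {3, 12, 16} — violation; SensorID=526: 4 rows → Reading takes values {9, 12} — violation — fails.
None of the 4 dependencies hold.

0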